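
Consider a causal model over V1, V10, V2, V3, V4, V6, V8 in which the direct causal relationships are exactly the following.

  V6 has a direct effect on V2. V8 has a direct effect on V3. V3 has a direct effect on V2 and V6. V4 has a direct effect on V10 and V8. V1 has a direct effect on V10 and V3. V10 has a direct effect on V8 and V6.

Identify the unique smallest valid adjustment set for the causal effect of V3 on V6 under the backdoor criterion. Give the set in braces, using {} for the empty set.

{V10}

Variables eligible for adjustment (non-descendants of V3, excluding V3 and V6): {V1, V10, V4, V8}.
Backdoor paths from V3 to V6:
  P1: V3 <- V1 -> V10 -> V6
  P2: V3 <- V8 <- V4 -> V10 -> V6
  P3: V3 <- V8 <- V10 -> V6
The empty set is not sufficient: P1 (V3 <- V1 -> V10 -> V6) has no collider blocking it and no conditioned non-collider, so it is open.
Try {V10}:
  P1: blocked at chain node V10 ∈ conditioning set.
  P2: blocked at chain node V10 ∈ conditioning set.
  P3: blocked at fork node V10 ∈ conditioning set.
{V10} contains no descendant of V3 and blocks every backdoor path.
No other singleton works — e.g. {V4} leaves P1 open — so {V10} is the unique smallest valid adjustment set.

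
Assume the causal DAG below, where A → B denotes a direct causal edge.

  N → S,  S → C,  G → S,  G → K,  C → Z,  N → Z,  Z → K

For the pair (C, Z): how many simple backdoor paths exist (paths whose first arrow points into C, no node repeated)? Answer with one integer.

A backdoor path from C to Z is any simple undirected path whose first edge points into C (i.e. leaves C via a parent).
Parents of C: {S}.
Enumerating:
  P1: C <- S <- G -> K <- Z
  P2: C <- S <- N -> Z
That exhausts the simple backdoor paths. Count: 2.

2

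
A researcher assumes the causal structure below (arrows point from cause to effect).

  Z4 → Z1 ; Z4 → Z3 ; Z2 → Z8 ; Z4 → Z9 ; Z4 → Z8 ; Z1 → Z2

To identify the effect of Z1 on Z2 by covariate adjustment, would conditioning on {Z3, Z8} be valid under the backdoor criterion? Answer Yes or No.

No

Backdoor paths from Z1 to Z2 (paths whose first edge points into Z1):
  P1: Z1 <- Z4 -> Z8 <- Z2
Condition 1 (no descendant of Z1 in the set): FAILS — Z8 is a descendant of Z1.
Condition 2 (every backdoor path blocked by {Z3, Z8}):
  P1: open — collider(s) Z8 are conditioned on (or have a conditioned descendant) and no non-collider on the path is in the set.
{Z3, Z8} does not satisfy the backdoor criterion.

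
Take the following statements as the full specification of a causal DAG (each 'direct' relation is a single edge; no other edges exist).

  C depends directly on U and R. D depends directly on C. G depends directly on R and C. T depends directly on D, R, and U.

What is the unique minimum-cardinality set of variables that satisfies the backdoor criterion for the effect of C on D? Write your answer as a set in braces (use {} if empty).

{}

Variables eligible for adjustment (non-descendants of C, excluding C and D): {R, U}.
Backdoor paths from C to D:
  P1: C <- R -> T <- D
  P2: C <- U -> T <- D
Each backdoor path contains an unconditioned collider, so every path is already blocked with the empty conditioning set:
  P1: blocked at collider T (neither it nor any descendant is in the conditioning set).
  P2: blocked at collider T (neither it nor any descendant is in the conditioning set).
The empty set is therefore the unique smallest valid set.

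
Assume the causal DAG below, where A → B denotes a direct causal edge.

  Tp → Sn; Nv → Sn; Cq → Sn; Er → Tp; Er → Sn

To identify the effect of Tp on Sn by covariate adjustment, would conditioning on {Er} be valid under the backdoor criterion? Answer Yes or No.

Backdoor paths from Tp to Sn (paths whose first edge points into Tp):
  P1: Tp <- Er -> Sn
Condition 1 (no descendant of Tp in the set): holds — descendants of Tp are {Sn}; none are in {Er}.
Condition 2 (every backdoor path blocked by {Er}):
  P1: blocked at fork node Er ∈ conditioning set.
{Er} satisfies the backdoor criterion.

Yes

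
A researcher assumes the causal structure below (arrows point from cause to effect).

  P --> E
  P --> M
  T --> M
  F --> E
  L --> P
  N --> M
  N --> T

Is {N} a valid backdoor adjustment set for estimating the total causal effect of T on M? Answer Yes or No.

Backdoor paths from T to M (paths whose first edge points into T):
  P1: T <- N -> M
Condition 1 (no descendant of T in the set): holds — descendants of T are {M}; none are in {N}.
Condition 2 (every backdoor path blocked by {N}):
  P1: blocked at fork node N ∈ conditioning set.
{N} satisfies the backdoor criterion.

Yes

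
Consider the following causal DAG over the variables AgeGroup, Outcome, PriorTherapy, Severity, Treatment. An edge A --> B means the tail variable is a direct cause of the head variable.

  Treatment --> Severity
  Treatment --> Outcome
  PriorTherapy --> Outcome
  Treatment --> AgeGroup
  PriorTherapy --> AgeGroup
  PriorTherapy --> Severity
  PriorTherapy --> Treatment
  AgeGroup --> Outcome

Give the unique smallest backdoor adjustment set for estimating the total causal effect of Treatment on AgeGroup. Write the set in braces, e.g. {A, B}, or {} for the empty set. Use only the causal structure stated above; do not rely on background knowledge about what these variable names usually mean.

Variables eligible for adjustment (non-descendants of Treatment, excluding Treatment and AgeGroup): {PriorTherapy}.
Backdoor paths from Treatment to AgeGroup:
  P1: Treatment <- PriorTherapy -> AgeGroup
  P2: Treatment <- PriorTherapy -> Outcome <- AgeGroup
The empty set is not sufficient: P1 (Treatment <- PriorTherapy -> AgeGroup) has no collider blocking it and no conditioned non-collider, so it is open.
Try {PriorTherapy}:
  P1: blocked at fork node PriorTherapy ∈ conditioning set.
  P2: blocked at fork node PriorTherapy ∈ conditioning set.
{PriorTherapy} contains no descendant of Treatment and blocks every backdoor path.
{PriorTherapy} is the unique smallest valid adjustment set.

{PriorTherapy}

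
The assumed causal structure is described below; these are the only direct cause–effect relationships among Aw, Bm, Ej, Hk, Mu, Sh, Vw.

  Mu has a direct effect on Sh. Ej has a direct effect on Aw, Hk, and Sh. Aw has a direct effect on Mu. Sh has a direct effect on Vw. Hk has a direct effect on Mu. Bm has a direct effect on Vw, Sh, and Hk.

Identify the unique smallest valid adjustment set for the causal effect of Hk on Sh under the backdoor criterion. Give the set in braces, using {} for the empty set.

Variables eligible for adjustment (non-descendants of Hk, excluding Hk and Sh): {Aw, Bm, Ej}.
Backdoor paths from Hk to Sh:
  P1: Hk <- Bm -> Sh
  P2: Hk <- Bm -> Vw <- Sh
  P3: Hk <- Ej -> Aw -> Mu -> Sh
  P4: Hk <- Ej -> Sh
The empty set is not sufficient: P1 (Hk <- Bm -> Sh) has no collider blocking it and no conditioned non-collider, so it is open.
Try {Bm, Ej}:
  P1: blocked at fork node Bm ∈ conditioning set.
  P2: blocked at fork node Bm ∈ conditioning set.
  P3: blocked at fork node Ej ∈ conditioning set.
  P4: blocked at fork node Ej ∈ conditioning set.
{Bm, Ej} contains no descendant of Hk and blocks every backdoor path.
Every element of {Bm, Ej} is needed (dropping Bm leaves P1 open; dropping Ej leaves P3 open), so no proper subset is valid.
Among all size-2 subsets of the eligible variables, only {Bm, Ej} blocks every backdoor path, so it is the unique smallest valid adjustment set.

{Bm, Ej}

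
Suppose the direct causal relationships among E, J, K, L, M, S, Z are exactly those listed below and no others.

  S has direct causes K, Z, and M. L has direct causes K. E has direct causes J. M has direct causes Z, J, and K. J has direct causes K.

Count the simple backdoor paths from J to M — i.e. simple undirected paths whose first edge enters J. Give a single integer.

A backdoor path from J to M is any simple undirected path whose first edge points into J (i.e. leaves J via a parent).
Parents of J: {K}.
Enumerating:
  P1: J <- K -> M
  P2: J <- K -> S <- Z -> M
  P3: J <- K -> S <- M
That exhausts the simple backdoor paths. Count: 3.

3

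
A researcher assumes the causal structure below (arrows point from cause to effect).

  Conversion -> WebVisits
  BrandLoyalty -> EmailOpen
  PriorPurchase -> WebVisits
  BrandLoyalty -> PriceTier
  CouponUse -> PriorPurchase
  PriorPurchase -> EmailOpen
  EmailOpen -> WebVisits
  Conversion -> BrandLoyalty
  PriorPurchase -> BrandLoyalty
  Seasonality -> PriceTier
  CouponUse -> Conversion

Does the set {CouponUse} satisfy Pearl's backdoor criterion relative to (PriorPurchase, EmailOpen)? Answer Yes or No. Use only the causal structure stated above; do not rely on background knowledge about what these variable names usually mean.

Backdoor paths from PriorPurchase to EmailOpen (paths whose first edge points into PriorPurchase):
  P1: PriorPurchase <- CouponUse -> Conversion -> BrandLoyalty -> EmailOpen
  P2: PriorPurchase <- CouponUse -> Conversion -> WebVisits <- EmailOpen
Condition 1 (no descendant of PriorPurchase in the set): holds — descendants of PriorPurchase are {BrandLoyalty, EmailOpen, PriceTier, WebVisits}; none are in {CouponUse}.
Condition 2 (every backdoor path blocked by {CouponUse}):
  P1: blocked at fork node CouponUse ∈ conditioning set.
  P2: blocked at fork node CouponUse ∈ conditioning set.
{CouponUse} satisfies the backdoor criterion.

Yes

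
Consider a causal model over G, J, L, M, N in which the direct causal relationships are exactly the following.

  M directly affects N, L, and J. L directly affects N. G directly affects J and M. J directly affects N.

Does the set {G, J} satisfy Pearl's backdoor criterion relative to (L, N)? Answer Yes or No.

Backdoor paths from L to N (paths whose first edge points into L):
  P1: L <- M <- G -> J -> N
  P2: L <- M -> J -> N
  P3: L <- M -> N
Condition 1 (no descendant of L in the set): holds — descendants of L are {N}; none are in {G, J}.
Condition 2 (every backdoor path blocked by {G, J}):
  P1: blocked at fork node G ∈ conditioning set.
  P2: blocked at chain node J ∈ conditioning set.
  P3: open — no interior node is in the conditioning set.
{G, J} does not satisfy the backdoor criterion.

No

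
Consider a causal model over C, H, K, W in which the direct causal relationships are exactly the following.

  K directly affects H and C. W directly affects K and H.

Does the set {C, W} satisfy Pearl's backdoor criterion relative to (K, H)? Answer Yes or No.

Backdoor paths from K to H (paths whose first edge points into K):
  P1: K <- W -> H
Condition 1 (no descendant of K in the set): FAILS — C is a descendant of K.
Condition 2 (every backdoor path blocked by {C, W}):
  P1: blocked at fork node W ∈ conditioning set.
{C, W} does not satisfy the backdoor criterion.

No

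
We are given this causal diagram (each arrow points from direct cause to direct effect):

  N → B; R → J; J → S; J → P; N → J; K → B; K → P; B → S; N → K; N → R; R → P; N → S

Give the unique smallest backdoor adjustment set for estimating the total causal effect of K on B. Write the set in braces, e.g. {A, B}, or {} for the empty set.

Variables eligible for adjustment (non-descendants of K, excluding K and B): {J, N, R}.
Backdoor paths from K to B:
  P1: K <- N -> R -> J -> S <- B
  P2: K <- N -> R -> P <- J -> S <- B
  P3: K <- N -> J -> S <- B
  P4: K <- N -> B
  P5: K <- N -> S <- B
The empty set is not sufficient: P4 (K <- N -> B) has no collider blocking it and no conditioned non-collider, so it is open.
Try {N}:
  P1: blocked at fork node N ∈ conditioning set.
  P2: blocked at fork node N ∈ conditioning set.
  P3: blocked at fork node N ∈ conditioning set.
  P4: blocked at fork node N ∈ conditioning set.
  P5: blocked at fork node N ∈ conditioning set.
{N} contains no descendant of K and blocks every backdoor path.
No other singleton works — e.g. {R} leaves P4 open — so {N} is the unique smallest valid adjustment set.

{N}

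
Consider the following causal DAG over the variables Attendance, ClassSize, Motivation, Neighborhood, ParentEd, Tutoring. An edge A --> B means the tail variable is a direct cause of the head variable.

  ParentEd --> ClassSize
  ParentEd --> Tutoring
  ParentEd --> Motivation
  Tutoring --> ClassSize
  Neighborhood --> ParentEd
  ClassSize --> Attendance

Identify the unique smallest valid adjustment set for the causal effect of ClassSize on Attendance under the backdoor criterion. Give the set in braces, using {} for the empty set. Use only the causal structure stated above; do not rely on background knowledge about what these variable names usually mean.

Variables eligible for adjustment (non-descendants of ClassSize, excluding ClassSize and Attendance): {Motivation, Neighborhood, ParentEd, Tutoring}.
Backdoor paths from ClassSize to Attendance:
  (none)
With no backdoor paths the empty set already satisfies the criterion, and it is trivially minimal.

{}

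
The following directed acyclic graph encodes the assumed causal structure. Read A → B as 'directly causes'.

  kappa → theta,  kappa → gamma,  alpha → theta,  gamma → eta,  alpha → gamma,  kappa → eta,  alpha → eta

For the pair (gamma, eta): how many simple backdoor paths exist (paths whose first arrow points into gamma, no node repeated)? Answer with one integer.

4

A backdoor path from gamma to eta is any simple undirected path whose first edge points into gamma (i.e. leaves gamma via a parent).
Parents of gamma: {alpha, kappa}.
Enumerating:
  P1: gamma <- kappa -> theta <- alpha -> eta
  P2: gamma <- kappa -> eta
  P3: gamma <- alpha -> theta <- kappa -> eta
  P4: gamma <- alpha -> eta
That exhausts the simple backdoor paths. Count: 4.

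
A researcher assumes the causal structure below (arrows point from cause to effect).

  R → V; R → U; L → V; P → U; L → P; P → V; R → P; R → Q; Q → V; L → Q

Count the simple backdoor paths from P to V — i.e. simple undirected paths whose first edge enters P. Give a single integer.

A backdoor path from P to V is any simple undirected path whose first edge points into P (i.e. leaves P via a parent).
Parents of P: {L, R}.
Enumerating:
  P1: P <- L -> Q <- R -> V
  P2: P <- L -> Q -> V
  P3: P <- L -> V
  P4: P <- R -> Q <- L -> V
  P5: P <- R -> Q -> V
  P6: P <- R -> V
That exhausts the simple backdoor paths. Count: 6.

6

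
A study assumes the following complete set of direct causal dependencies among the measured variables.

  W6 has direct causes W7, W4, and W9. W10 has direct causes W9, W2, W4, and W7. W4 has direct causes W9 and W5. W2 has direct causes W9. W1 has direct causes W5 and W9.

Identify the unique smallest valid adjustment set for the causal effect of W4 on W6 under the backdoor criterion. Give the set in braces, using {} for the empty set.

{W9}

Variables eligible for adjustment (non-descendants of W4, excluding W4 and W6): {W1, W2, W5, W7, W9}.
Backdoor paths from W4 to W6:
  P1: W4 <- W5 -> W1 <- W9 -> W2 -> W10 <- W7 -> W6
  P2: W4 <- W5 -> W1 <- W9 -> W10 <- W7 -> W6
  P3: W4 <- W5 -> W1 <- W9 -> W6
  P4: W4 <- W9 -> W2 -> W10 <- W7 -> W6
  P5: W4 <- W9 -> W10 <- W7 -> W6
  P6: W4 <- W9 -> W6
The empty set is not sufficient: P6 (W4 <- W9 -> W6) has no collider blocking it and no conditioned non-collider, so it is open.
Try {W9}:
  P1: blocked at collider W1 (neither it nor any descendant is in the conditioning set).
  P2: blocked at collider W1 (neither it nor any descendant is in the conditioning set).
  P3: blocked at collider W1 (neither it nor any descendant is in the conditioning set).
  P4: blocked at fork node W9 ∈ conditioning set.
  P5: blocked at fork node W9 ∈ conditioning set.
  P6: blocked at fork node W9 ∈ conditioning set.
{W9} contains no descendant of W4 and blocks every backdoor path.
No other singleton works — e.g. {W5} leaves P6 open — so {W9} is the unique smallest valid adjustment set.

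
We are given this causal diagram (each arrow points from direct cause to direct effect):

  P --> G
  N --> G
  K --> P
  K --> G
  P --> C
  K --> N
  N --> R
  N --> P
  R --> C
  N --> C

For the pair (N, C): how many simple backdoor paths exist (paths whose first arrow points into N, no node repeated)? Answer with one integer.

A backdoor path from N to C is any simple undirected path whose first edge points into N (i.e. leaves N via a parent).
Parents of N: {K}.
Enumerating:
  P1: N <- K -> P -> C
  P2: N <- K -> G <- P -> C
That exhausts the simple backdoor paths. Count: 2.

2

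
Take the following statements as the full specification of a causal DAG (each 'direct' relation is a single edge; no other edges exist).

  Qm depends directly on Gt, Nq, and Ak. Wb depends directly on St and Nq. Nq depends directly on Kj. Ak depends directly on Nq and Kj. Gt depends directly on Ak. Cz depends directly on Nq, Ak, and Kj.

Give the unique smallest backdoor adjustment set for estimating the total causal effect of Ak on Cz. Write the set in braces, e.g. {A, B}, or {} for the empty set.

{Kj, Nq}

Variables eligible for adjustment (non-descendants of Ak, excluding Ak and Cz): {Kj, Nq, St, Wb}.
Backdoor paths from Ak to Cz:
  P1: Ak <- Kj -> Nq -> Cz
  P2: Ak <- Kj -> Cz
  P3: Ak <- Nq <- Kj -> Cz
  P4: Ak <- Nq -> Cz
The empty set is not sufficient: P1 (Ak <- Kj -> Nq -> Cz) has no collider blocking it and no conditioned non-collider, so it is open.
Try {Kj, Nq}:
  P1: blocked at fork node Kj ∈ conditioning set.
  P2: blocked at fork node Kj ∈ conditioning set.
  P3: blocked at chain node Nq ∈ conditioning set.
  P4: blocked at fork node Nq ∈ conditioning set.
{Kj, Nq} contains no descendant of Ak and blocks every backdoor path.
Every element of {Kj, Nq} is needed (dropping Kj leaves P2 open; dropping Nq leaves P4 open), so no proper subset is valid.
Among all size-2 subsets of the eligible variables, only {Kj, Nq} blocks every backdoor path, so it is the unique smallest valid adjustment set.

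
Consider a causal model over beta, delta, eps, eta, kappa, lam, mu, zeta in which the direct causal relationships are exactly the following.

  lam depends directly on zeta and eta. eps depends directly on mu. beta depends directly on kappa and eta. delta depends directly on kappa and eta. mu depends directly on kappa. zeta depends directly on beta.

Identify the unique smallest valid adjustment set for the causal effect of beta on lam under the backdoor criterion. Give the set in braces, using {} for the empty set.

Variables eligible for adjustment (non-descendants of beta, excluding beta and lam): {delta, eps, eta, kappa, mu}.
Backdoor paths from beta to lam:
  P1: beta <- kappa -> delta <- eta -> lam
  P2: beta <- eta -> lam
The empty set is not sufficient: P2 (beta <- eta -> lam) has no collider blocking it and no conditioned non-collider, so it is open.
Try {eta}:
  P1: blocked at collider delta (neither it nor any descendant is in the conditioning set).
  P2: blocked at fork node eta ∈ conditioning set.
{eta} contains no descendant of beta and blocks every backdoor path.
No other singleton works — e.g. {kappa} leaves P2 open — so {eta} is the unique smallest valid adjustment set.

{eta}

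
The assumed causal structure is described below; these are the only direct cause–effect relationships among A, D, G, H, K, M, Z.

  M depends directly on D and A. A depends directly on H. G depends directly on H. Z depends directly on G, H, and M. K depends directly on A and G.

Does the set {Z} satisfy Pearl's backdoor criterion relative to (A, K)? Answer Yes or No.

Backdoor paths from A to K (paths whose first edge points into A):
  P1: A <- H -> G -> K
  P2: A <- H -> Z <- G -> K
Condition 1 (no descendant of A in the set): FAILS — Z is a descendant of A.
Condition 2 (every backdoor path blocked by {Z}):
  P1: open — no interior node is in the conditioning set.
  P2: open — collider(s) Z are conditioned on (or have a conditioned descendant) and no non-collider on the path is in the set.
{Z} does not satisfy the backdoor criterion.

No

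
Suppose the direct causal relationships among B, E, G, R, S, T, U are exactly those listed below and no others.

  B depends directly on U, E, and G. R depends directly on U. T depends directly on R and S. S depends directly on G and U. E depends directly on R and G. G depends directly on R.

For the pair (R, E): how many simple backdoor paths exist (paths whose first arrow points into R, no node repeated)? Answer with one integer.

4

A backdoor path from R to E is any simple undirected path whose first edge points into R (i.e. leaves R via a parent).
Parents of R: {U}.
Enumerating:
  P1: R <- U -> S <- G -> E
  P2: R <- U -> S <- G -> B <- E
  P3: R <- U -> B <- G -> E
  P4: R <- U -> B <- E
That exhausts the simple backdoor paths. Count: 4.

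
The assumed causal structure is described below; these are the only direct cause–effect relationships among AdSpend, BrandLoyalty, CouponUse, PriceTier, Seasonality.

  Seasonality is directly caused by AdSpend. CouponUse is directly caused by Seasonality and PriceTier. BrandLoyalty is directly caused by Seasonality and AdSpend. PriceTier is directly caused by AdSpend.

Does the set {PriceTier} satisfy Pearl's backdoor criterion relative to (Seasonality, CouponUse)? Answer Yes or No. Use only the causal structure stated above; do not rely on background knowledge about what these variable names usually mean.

Backdoor paths from Seasonality to CouponUse (paths whose first edge points into Seasonality):
  P1: Seasonality <- AdSpend -> PriceTier -> CouponUse
Condition 1 (no descendant of Seasonality in the set): holds — descendants of Seasonality are {BrandLoyalty, CouponUse}; none are in {PriceTier}.
Condition 2 (every backdoor path blocked by {PriceTier}):
  P1: blocked at chain node PriceTier ∈ conditioning set.
{PriceTier} satisfies the backdoor criterion.

Yes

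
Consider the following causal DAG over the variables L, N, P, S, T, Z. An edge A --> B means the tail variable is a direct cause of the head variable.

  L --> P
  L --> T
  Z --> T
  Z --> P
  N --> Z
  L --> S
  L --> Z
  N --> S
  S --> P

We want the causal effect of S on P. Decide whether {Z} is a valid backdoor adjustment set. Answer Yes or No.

Backdoor paths from S to P (paths whose first edge points into S):
  P1: S <- N -> Z <- L -> P
  P2: S <- N -> Z -> P
  P3: S <- N -> Z -> T <- L -> P
  P4: S <- L -> Z -> P
  P5: S <- L -> P
  P6: S <- L -> T <- Z -> P
Condition 1 (no descendant of S in the set): holds — descendants of S are {P}; none are in {Z}.
Condition 2 (every backdoor path blocked by {Z}):
  P1: open — collider(s) Z are conditioned on (or have a conditioned descendant) and no non-collider on the path is in the set.
  P2: blocked at chain node Z ∈ conditioning set.
  P3: blocked at chain node Z ∈ conditioning set.
  P4: blocked at chain node Z ∈ conditioning set.
  P5: open — no interior node is in the conditioning set.
  P6: blocked at collider T (neither it nor any descendant is in the conditioning set).
{Z} does not satisfy the backdoor criterion.

No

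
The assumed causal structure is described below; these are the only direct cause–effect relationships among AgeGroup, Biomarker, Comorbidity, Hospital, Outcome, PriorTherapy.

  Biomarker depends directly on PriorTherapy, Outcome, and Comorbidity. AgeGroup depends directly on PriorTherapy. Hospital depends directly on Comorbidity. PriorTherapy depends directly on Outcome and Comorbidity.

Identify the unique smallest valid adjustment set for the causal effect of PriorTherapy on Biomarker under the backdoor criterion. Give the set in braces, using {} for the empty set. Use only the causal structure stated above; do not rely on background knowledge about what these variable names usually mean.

Variables eligible for adjustment (non-descendants of PriorTherapy, excluding PriorTherapy and Biomarker): {Comorbidity, Hospital, Outcome}.
Backdoor paths from PriorTherapy to Biomarker:
  P1: PriorTherapy <- Comorbidity -> Biomarker
  P2: PriorTherapy <- Outcome -> Biomarker
The empty set is not sufficient: P1 (PriorTherapy <- Comorbidity -> Biomarker) has no collider blocking it and no conditioned non-collider, so it is open.
Try {Comorbidity, Outcome}:
  P1: blocked at fork node Comorbidity ∈ conditioning set.
  P2: blocked at fork node Outcome ∈ conditioning set.
{Comorbidity, Outcome} contains no descendant of PriorTherapy and blocks every backdoor path.
Every element of {Comorbidity, Outcome} is needed (dropping Comorbidity leaves P1 open; dropping Outcome leaves P2 open), so no proper subset is valid.
Among all size-2 subsets of the eligible variables, only {Comorbidity, Outcome} blocks every backdoor path, so it is the unique smallest valid adjustment set.

{Comorbidity, Outcome}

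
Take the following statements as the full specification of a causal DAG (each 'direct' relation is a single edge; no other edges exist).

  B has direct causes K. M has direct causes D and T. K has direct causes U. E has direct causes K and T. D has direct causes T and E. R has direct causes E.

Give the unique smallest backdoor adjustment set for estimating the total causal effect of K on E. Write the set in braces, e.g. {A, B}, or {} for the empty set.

Variables eligible for adjustment (non-descendants of K, excluding K and E): {T, U}.
Backdoor paths from K to E:
  (none)
With no backdoor paths the empty set already satisfies the criterion, and it is trivially minimal.

{}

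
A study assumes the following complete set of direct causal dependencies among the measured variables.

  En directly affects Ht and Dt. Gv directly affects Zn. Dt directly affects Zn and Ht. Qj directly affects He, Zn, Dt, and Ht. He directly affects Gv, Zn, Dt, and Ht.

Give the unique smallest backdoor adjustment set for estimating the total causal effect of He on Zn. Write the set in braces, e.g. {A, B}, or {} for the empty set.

Variables eligible for adjustment (non-descendants of He, excluding He and Zn): {En, Qj}.
Backdoor paths from He to Zn:
  P1: He <- Qj -> Dt -> Zn
  P2: He <- Qj -> Ht <- En -> Dt -> Zn
  P3: He <- Qj -> Ht <- Dt -> Zn
  P4: He <- Qj -> Zn
The empty set is not sufficient: P1 (He <- Qj -> Dt -> Zn) has no collider blocking it and no conditioned non-collider, so it is open.
Try {Qj}:
  P1: blocked at fork node Qj ∈ conditioning set.
  P2: blocked at fork node Qj ∈ conditioning set.
  P3: blocked at fork node Qj ∈ conditioning set.
  P4: blocked at fork node Qj ∈ conditioning set.
{Qj} contains no descendant of He and blocks every backdoor path.
No other singleton works — e.g. {En} leaves P1 open — so {Qj} is the unique smallest valid adjustment set.

{Qj}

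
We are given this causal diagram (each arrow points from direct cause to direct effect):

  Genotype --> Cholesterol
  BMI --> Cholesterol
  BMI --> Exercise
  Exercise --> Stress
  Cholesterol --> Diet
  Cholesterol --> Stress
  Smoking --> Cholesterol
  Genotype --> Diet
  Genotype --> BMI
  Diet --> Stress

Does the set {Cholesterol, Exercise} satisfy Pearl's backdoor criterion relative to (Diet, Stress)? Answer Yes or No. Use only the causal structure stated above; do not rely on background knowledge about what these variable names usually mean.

Yes

Backdoor paths from Diet to Stress (paths whose first edge points into Diet):
  P1: Diet <- Genotype -> BMI -> Cholesterol -> Stress
  P2: Diet <- Genotype -> BMI -> Exercise -> Stress
  P3: Diet <- Genotype -> Cholesterol <- BMI -> Exercise -> Stress
  P4: Diet <- Genotype -> Cholesterol -> Stress
  P5: Diet <- Cholesterol <- Genotype -> BMI -> Exercise -> Stress
  P6: Diet <- Cholesterol <- BMI -> Exercise -> Stress
  P7: Diet <- Cholesterol -> Stress
Condition 1 (no descendant of Diet in the set): holds — descendants of Diet are {Stress}; none are in {Cholesterol, Exercise}.
Condition 2 (every backdoor path blocked by {Cholesterol, Exercise}):
  P1: blocked at chain node Cholesterol ∈ conditioning set.
  P2: blocked at chain node Exercise ∈ conditioning set.
  P3: blocked at chain node Exercise ∈ conditioning set.
  P4: blocked at chain node Cholesterol ∈ conditioning set.
  P5: blocked at chain node Cholesterol ∈ conditioning set.
  P6: blocked at chain node Cholesterol ∈ conditioning set.
  P7: blocked at fork node Cholesterol ∈ conditioning set.
{Cholesterol, Exercise} satisfies the backdoor criterion.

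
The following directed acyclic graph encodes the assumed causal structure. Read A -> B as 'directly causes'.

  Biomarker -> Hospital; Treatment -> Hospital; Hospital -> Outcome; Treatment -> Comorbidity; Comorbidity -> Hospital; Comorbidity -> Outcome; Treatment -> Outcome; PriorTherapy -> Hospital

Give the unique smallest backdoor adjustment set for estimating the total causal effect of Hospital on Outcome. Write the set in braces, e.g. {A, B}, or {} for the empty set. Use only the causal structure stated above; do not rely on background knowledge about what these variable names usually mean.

{Comorbidity, Treatment}

Variables eligible for adjustment (non-descendants of Hospital, excluding Hospital and Outcome): {Biomarker, Comorbidity, PriorTherapy, Treatment}.
Backdoor paths from Hospital to Outcome:
  P1: Hospital <- Treatment -> Comorbidity -> Outcome
  P2: Hospital <- Treatment -> Outcome
  P3: Hospital <- Comorbidity <- Treatment -> Outcome
  P4: Hospital <- Comorbidity -> Outcome
The empty set is not sufficient: P1 (Hospital <- Treatment -> Comorbidity -> Outcome) has no collider blocking it and no conditioned non-collider, so it is open.
Try {Comorbidity, Treatment}:
  P1: blocked at fork node Treatment ∈ conditioning set.
  P2: blocked at fork node Treatment ∈ conditioning set.
  P3: blocked at chain node Comorbidity ∈ conditioning set.
  P4: blocked at fork node Comorbidity ∈ conditioning set.
{Comorbidity, Treatment} contains no descendant of Hospital and blocks every backdoor path.
Every element of {Comorbidity, Treatment} is needed (dropping Comorbidity leaves P4 open; dropping Treatment leaves P2 open), so no proper subset is valid.
Among all size-2 subsets of the eligible variables, only {Comorbidity, Treatment} blocks every backdoor path, so it is the unique smallest valid adjustment set.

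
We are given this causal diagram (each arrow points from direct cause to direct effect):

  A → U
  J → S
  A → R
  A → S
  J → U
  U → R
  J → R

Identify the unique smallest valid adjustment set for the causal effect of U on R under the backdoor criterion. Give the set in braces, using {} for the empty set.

Variables eligible for adjustment (non-descendants of U, excluding U and R): {A, J, S}.
Backdoor paths from U to R:
  P1: U <- A -> S <- J -> R
  P2: U <- A -> R
  P3: U <- J -> S <- A -> R
  P4: U <- J -> R
The empty set is not sufficient: P2 (U <- A -> R) has no collider blocking it and no conditioned non-collider, so it is open.
Try {A, J}:
  P1: blocked at fork node A ∈ conditioning set.
  P2: blocked at fork node A ∈ conditioning set.
  P3: blocked at fork node J ∈ conditioning set.
  P4: blocked at fork node J ∈ conditioning set.
{A, J} contains no descendant of U and blocks every backdoor path.
Every element of {A, J} is needed (dropping A leaves P2 open; dropping J leaves P4 open), so no proper subset is valid.
Among all size-2 subsets of the eligible variables, only {A, J} blocks every backdoor path, so it is the unique smallest valid adjustment set.

{A, J}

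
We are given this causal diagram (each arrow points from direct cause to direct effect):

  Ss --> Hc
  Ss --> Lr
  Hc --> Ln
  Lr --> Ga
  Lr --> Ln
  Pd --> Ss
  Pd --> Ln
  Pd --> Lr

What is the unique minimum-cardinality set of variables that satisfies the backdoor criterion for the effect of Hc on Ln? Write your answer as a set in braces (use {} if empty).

Variables eligible for adjustment (non-descendants of Hc, excluding Hc and Ln): {Ga, Lr, Pd, Ss}.
Backdoor paths from Hc to Ln:
  P1: Hc <- Ss <- Pd -> Lr -> Ln
  P2: Hc <- Ss <- Pd -> Ln
  P3: Hc <- Ss -> Lr <- Pd -> Ln
  P4: Hc <- Ss -> Lr -> Ln
The empty set is not sufficient: P1 (Hc <- Ss <- Pd -> Lr -> Ln) has no collider blocking it and no conditioned non-collider, so it is open.
Try {Ss}:
  P1: blocked at chain node Ss ∈ conditioning set.
  P2: blocked at chain node Ss ∈ conditioning set.
  P3: blocked at fork node Ss ∈ conditioning set.
  P4: blocked at fork node Ss ∈ conditioning set.
{Ss} contains no descendant of Hc and blocks every backdoor path.
No other singleton works — e.g. {Pd} leaves P4 open — so {Ss} is the unique smallest valid adjustment set.

{Ss}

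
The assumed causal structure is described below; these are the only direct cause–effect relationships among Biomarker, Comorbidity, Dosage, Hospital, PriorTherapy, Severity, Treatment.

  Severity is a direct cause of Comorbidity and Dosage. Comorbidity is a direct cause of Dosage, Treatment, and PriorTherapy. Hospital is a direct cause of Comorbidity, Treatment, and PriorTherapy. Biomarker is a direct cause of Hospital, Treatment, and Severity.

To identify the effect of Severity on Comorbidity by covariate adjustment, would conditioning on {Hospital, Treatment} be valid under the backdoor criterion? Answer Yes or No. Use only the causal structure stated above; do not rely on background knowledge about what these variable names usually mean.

Backdoor paths from Severity to Comorbidity (paths whose first edge points into Severity):
  P1: Severity <- Biomarker -> Hospital -> Comorbidity
  P2: Severity <- Biomarker -> Hospital -> PriorTherapy <- Comorbidity
  P3: Severity <- Biomarker -> Hospital -> Treatment <- Comorbidity
  P4: Severity <- Biomarker -> Treatment <- Hospital -> Comorbidity
  P5: Severity <- Biomarker -> Treatment <- Hospital -> PriorTherapy <- Comorbidity
  P6: Severity <- Biomarker -> Treatment <- Comorbidity
Condition 1 (no descendant of Severity in the set): FAILS — Treatment is a descendant of Severity.
Condition 2 (every backdoor path blocked by {Hospital, Treatment}):
  P1: blocked at chain node Hospital ∈ conditioning set.
  P2: blocked at chain node Hospital ∈ conditioning set.
  P3: blocked at chain node Hospital ∈ conditioning set.
  P4: blocked at fork node Hospital ∈ conditioning set.
  P5: blocked at fork node Hospital ∈ conditioning set.
  P6: open — collider(s) Treatment are conditioned on (or have a conditioned descendant) and no non-collider on the path is in the set.
{Hospital, Treatment} does not satisfy the backdoor criterion.

No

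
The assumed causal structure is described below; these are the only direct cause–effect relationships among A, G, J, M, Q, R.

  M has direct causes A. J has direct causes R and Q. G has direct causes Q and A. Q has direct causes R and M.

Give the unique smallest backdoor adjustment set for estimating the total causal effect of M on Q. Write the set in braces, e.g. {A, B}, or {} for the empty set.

{}

Variables eligible for adjustment (non-descendants of M, excluding M and Q): {A, R}.
Backdoor paths from M to Q:
  P1: M <- A -> G <- Q
Each backdoor path contains an unconditioned collider, so every path is already blocked with the empty conditioning set:
  P1: blocked at collider G (neither it nor any descendant is in the conditioning set).
The empty set is therefore the unique smallest valid set.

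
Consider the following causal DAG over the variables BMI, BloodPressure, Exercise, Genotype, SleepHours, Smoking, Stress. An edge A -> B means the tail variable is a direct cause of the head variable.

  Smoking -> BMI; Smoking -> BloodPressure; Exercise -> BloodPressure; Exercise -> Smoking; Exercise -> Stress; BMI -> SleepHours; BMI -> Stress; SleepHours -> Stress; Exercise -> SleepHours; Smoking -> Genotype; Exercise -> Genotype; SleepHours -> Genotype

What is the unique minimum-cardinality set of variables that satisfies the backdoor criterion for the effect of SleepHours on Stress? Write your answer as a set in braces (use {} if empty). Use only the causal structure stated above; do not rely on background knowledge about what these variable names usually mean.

Variables eligible for adjustment (non-descendants of SleepHours, excluding SleepHours and Stress): {BMI, BloodPressure, Exercise, Smoking}.
Backdoor paths from SleepHours to Stress:
  P1: SleepHours <- Exercise -> Smoking -> BMI -> Stress
  P2: SleepHours <- Exercise -> Genotype <- Smoking -> BMI -> Stress
  P3: SleepHours <- Exercise -> Stress
  P4: SleepHours <- Exercise -> BloodPressure <- Smoking -> BMI -> Stress
  P5: SleepHours <- BMI <- Smoking <- Exercise -> Stress
  P6: SleepHours <- BMI <- Smoking -> Genotype <- Exercise -> Stress
  P7: SleepHours <- BMI <- Smoking -> BloodPressure <- Exercise -> Stress
  P8: SleepHours <- BMI -> Stress
The empty set is not sufficient: P1 (SleepHours <- Exercise -> Smoking -> BMI -> Stress) has no collider blocking it and no conditioned non-collider, so it is open.
Try {BMI, Exercise}:
  P1: blocked at fork node Exercise ∈ conditioning set.
  P2: blocked at fork node Exercise ∈ conditioning set.
  P3: blocked at fork node Exercise ∈ conditioning set.
  P4: blocked at fork node Exercise ∈ conditioning set.
  P5: blocked at chain node BMI ∈ conditioning set.
  P6: blocked at chain node BMI ∈ conditioning set.
  P7: blocked at chain node BMI ∈ conditioning set.
  P8: blocked at fork node BMI ∈ conditioning set.
{BMI, Exercise} contains no descendant of SleepHours and blocks every backdoor path.
Every element of {BMI, Exercise} is needed (dropping BMI leaves P8 open; dropping Exercise leaves P3 open), so no proper subset is valid.
Among all size-2 subsets of the eligible variables, only {BMI, Exercise} blocks every backdoor path, so it is the unique smallest valid adjustment set.

{BMI, Exercise}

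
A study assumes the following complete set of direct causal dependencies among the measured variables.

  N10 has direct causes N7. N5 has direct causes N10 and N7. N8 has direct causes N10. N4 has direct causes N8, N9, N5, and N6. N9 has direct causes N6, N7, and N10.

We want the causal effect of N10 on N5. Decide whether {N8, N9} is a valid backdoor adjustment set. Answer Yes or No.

No

Backdoor paths from N10 to N5 (paths whose first edge points into N10):
  P1: N10 <- N7 -> N5
  P2: N10 <- N7 -> N9 <- N6 -> N4 <- N5
  P3: N10 <- N7 -> N9 -> N4 <- N5
Condition 1 (no descendant of N10 in the set): FAILS — N8 and N9 are descendants of N10.
Condition 2 (every backdoor path blocked by {N8, N9}):
  P1: open — no interior node is in the conditioning set.
  P2: blocked at collider N4 (neither it nor any descendant is in the conditioning set).
  P3: blocked at chain node N9 ∈ conditioning set.
{N8, N9} does not satisfy the backdoor criterion.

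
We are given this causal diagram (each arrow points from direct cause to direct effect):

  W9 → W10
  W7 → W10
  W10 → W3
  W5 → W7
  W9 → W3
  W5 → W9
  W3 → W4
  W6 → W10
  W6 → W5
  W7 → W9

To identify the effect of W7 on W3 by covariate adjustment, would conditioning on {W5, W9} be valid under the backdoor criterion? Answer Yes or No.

No

Backdoor paths from W7 to W3 (paths whose first edge points into W7):
  P1: W7 <- W5 <- W6 -> W10 <- W9 -> W3
  P2: W7 <- W5 <- W6 -> W10 -> W3
  P3: W7 <- W5 -> W9 -> W10 -> W3
  P4: W7 <- W5 -> W9 -> W3
Condition 1 (no descendant of W7 in the set): FAILS — W9 is a descendant of W7.
Condition 2 (every backdoor path blocked by {W5, W9}):
  P1: blocked at chain node W5 ∈ conditioning set.
  P2: blocked at chain node W5 ∈ conditioning set.
  P3: blocked at fork node W5 ∈ conditioning set.
  P4: blocked at fork node W5 ∈ conditioning set.
{W5, W9} does not satisfy the backdoor criterion.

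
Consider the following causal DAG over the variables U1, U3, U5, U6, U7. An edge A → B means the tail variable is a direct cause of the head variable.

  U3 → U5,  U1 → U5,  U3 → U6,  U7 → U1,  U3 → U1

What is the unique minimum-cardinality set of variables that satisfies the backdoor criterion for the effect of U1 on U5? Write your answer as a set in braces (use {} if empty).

{U3}

Variables eligible for adjustment (non-descendants of U1, excluding U1 and U5): {U3, U6, U7}.
Backdoor paths from U1 to U5:
  P1: U1 <- U3 -> U5
The empty set is not sufficient: P1 (U1 <- U3 -> U5) has no collider blocking it and no conditioned non-collider, so it is open.
Try {U3}:
  P1: blocked at fork node U3 ∈ conditioning set.
{U3} contains no descendant of U1 and blocks every backdoor path.
No other singleton works — e.g. {U7} leaves P1 open — so {U3} is the unique smallest valid adjustment set.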